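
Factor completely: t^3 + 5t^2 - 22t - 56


Try integer roots (divisors of -56). t=4: p(4)=0.
Divide out (t - 4): quotient is t^2 + 9t + 14.
Factor the quadratic: (t + 2)(t + 7)
Result: (t - 4)(t + 2)(t + 7)


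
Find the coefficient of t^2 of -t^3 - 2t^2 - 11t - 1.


Read off the coefficient of t^2: -2


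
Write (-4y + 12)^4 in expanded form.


Expand (-4y + 12)^4 by repeated multiplication:
  (-4y + 12)^2 = 16y^2 - 96y + 144
  (-4y + 12)^3 = -64y^3 + 576y^2 - 1728y + 1728
= 256y^4 - 3072y^3 + 13824y^2 - 27648y + 20736


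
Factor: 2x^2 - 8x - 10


Roots satisfy r1 + r2 = -b/a = 4 and r1*r2 = c/a = -5.
So r1 = -1, r2 = 5.
2x^2 - 8x - 10 = 2(x - r1)(x - r2) = 2(x + 1)(x - 5)


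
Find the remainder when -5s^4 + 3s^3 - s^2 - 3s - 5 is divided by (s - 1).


By the Remainder Theorem, the remainder equals p(1):
  -5*(1)^4 = -5
  3*(1)^3 = 3
  -1*(1)^2 = -1
  -3*(1)^1 = -3
  constant: -5
Sum: -5 + 3 - 1 - 3 - 5 = -11


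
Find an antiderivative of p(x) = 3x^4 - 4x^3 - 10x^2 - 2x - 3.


Reverse power rule on each term:
  ∫ 3x^4 dx = (3/5)x^5
  ∫ -4x^3 dx = -x^4
  ∫ -10x^2 dx = -(10/3)x^3
  ∫ -2x dx = -x^2
  ∫ -3 dx = -3x
F(x) = (3/5)x^5 - x^4 - (10/3)x^3 - x^2 - 3x + C


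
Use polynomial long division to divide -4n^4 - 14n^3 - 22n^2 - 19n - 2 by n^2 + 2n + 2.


(-4n^4 - 14n^3 - 22n^2 - 19n - 2) / (n^2 + 2n + 2)
Step 1: -4n^2 * (n^2 + 2n + 2) = -4n^4 - 8n^3 - 8n^2; subtract.
Step 2: -6n * (n^2 + 2n + 2) = -6n^3 - 12n^2 - 12n; subtract.
Step 3: -2 * (n^2 + 2n + 2) = -2n^2 - 4n - 4; subtract.
Quotient: -4n^2 - 6n - 2, Remainder: -3n + 2


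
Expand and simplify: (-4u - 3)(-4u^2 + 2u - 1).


Distribute each term of the first polynomial:
  (-4u)(-4u^2 + 2u - 1) = 16u^3 - 8u^2 + 4u
  (-3)(-4u^2 + 2u - 1) = 12u^2 - 6u + 3
Sum: 16u^3 + 4u^2 - 2u + 3


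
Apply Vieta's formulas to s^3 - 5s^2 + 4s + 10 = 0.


Monic cubic s^3+bs^2+cs+d=0: sum=-b, pairwise sum=c, product=-d.
b=-5, c=4, d=10
r1+r2+r3 = 5
r1r2+r1r3+r2r3 = 4
r1r2r3 = -10


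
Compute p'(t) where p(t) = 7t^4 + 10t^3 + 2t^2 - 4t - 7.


Apply the power rule term by term:
  d/dt(7t^4) = 28t^3
  d/dt(10t^3) = 30t^2
  d/dt(2t^2) = 4t
  d/dt(-4t) = -4
  d/dt(-7) = 0
p'(t) = 28t^3 + 30t^2 + 4t - 4


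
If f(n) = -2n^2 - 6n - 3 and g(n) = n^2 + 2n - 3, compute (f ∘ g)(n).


Substitute g(n) into f:
f(g(n)) = -2*(n^2 + 2n - 3)^2 + (-6)*(n^2 + 2n - 3) + (-3)
(n^2 + 2n - 3)^2 = n^4 + 4n^3 - 2n^2 - 12n + 9
Expand and combine: -2n^4 - 8n^3 - 2n^2 + 12n - 3


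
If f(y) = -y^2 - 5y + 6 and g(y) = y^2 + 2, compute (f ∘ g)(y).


Substitute g(y) into f:
f(g(y)) = -1*(y^2 + 2)^2 + (-5)*(y^2 + 2) + 6
(y^2 + 2)^2 = y^4 + 4y^2 + 4
Expand and combine: -y^4 - 9y^2 - 8


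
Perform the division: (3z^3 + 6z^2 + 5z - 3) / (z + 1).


(3z^3 + 6z^2 + 5z - 3) / (z + 1)
Step 1: 3z^2 * (z + 1) = 3z^3 + 3z^2; subtract.
Step 2: 3z * (z + 1) = 3z^2 + 3z; subtract.
Step 3: 2 * (z + 1) = 2z + 2; subtract.
Quotient: 3z^2 + 3z + 2, Remainder: -5


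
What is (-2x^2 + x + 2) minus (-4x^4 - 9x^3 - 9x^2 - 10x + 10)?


Distribute the minus sign:
  (-2x^2 + x + 2)
- (-4x^4 - 9x^3 - 9x^2 - 10x + 10)
Negate second polynomial: 4x^4 + 9x^3 + 9x^2 + 10x - 10
Add: 4x^4 + 9x^3 + 7x^2 + 11x - 8


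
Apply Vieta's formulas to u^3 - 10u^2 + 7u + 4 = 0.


Monic cubic u^3+bu^2+cu+d=0: sum=-b, pairwise sum=c, product=-d.
b=-10, c=7, d=4
r1+r2+r3 = 10
r1r2+r1r3+r2r3 = 7
r1r2r3 = -4


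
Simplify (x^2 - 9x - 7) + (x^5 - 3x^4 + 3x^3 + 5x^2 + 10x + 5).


Align terms by degree and add:
  x^2 - 9x - 7
+ x^5 - 3x^4 + 3x^3 + 5x^2 + 10x + 5
= x^5 - 3x^4 + 3x^3 + 6x^2 + x - 2


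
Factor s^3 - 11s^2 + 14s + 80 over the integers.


Try integer roots (divisors of 80). s=5: p(5)=0.
Divide out (s - 5): quotient is s^2 - 6s - 16.
Factor the quadratic: (s - 8)(s + 2)
Result: (s - 5)(s - 8)(s + 2)


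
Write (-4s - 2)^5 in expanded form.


Expand (-4s - 2)^5 by repeated multiplication:
  (-4s - 2)^2 = 16s^2 + 16s + 4
  (-4s - 2)^3 = -64s^3 - 96s^2 - 48s - 8
  (-4s - 2)^4 = 256s^4 + 512s^3 + 384s^2 + 128s + 16
= -1024s^5 - 2560s^4 - 2560s^3 - 1280s^2 - 320s - 32


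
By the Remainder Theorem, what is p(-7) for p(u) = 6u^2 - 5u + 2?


By the Remainder Theorem, the remainder equals p(-7):
  6*(-7)^2 = 294
  -5*(-7)^1 = 35
  constant: 2
Sum: 294 + 35 + 2 = 331


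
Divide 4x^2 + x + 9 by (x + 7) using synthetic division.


Synthetic division with c = -7. Coefficients: 4, 1, 9
Bring down 4.
  4 * -7 = -28; -28 + 1 = -27
  -27 * -7 = 189; 189 + 9 = 198
Quotient: 4x - 27, Remainder: 198


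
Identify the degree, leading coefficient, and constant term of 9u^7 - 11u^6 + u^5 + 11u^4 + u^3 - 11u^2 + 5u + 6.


Highest power of u is 7, with coefficient 9. Constant term is 6.
Degree = 7, leading coefficient = 9, constant term = 6


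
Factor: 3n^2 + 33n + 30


Roots satisfy r1 + r2 = -b/a = -11 and r1*r2 = c/a = 10.
So r1 = -1, r2 = -10.
3n^2 + 33n + 30 = 3(n - r1)(n - r2) = 3(n + 1)(n + 10)


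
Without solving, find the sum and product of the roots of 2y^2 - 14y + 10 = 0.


For ay^2+by+c=0: sum = -b/a, product = c/a.
a=2, b=-14, c=10
Sum = -(-14)/2 = 7
Product = (10)/2 = 5


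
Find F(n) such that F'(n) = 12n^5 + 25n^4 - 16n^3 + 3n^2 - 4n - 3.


Reverse power rule on each term:
  ∫ 12n^5 dn = 2n^6
  ∫ 25n^4 dn = 5n^5
  ∫ -16n^3 dn = -4n^4
  ∫ 3n^2 dn = n^3
  ∫ -4n dn = -2n^2
  ∫ -3 dn = -3n
F(n) = 2n^6 + 5n^5 - 4n^4 + n^3 - 2n^2 - 3n + C


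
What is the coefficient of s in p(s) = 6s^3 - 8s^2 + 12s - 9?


Read off the coefficient of s: 12


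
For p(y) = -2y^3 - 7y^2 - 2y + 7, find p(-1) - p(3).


p(-1) = 4
p(3) = -116
p(-1) - p(3) = 4 + 116 = 120


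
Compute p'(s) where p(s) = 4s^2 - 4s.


Apply the power rule term by term:
  d/ds(4s^2) = 8s
  d/ds(-4s) = -4
p'(s) = 8s - 4


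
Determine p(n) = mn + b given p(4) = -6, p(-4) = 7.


p(n) = mn + b. Using p(4)=-6, p(-4)=7:
m = (-6 - 7)/(4 + 4) = -13/8 = -13/8
b = -6 - m*(4) = -6 + 13/2 = 1/2
p(n) = -(13/8)n + (1/2)


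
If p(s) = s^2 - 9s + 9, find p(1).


Using direct substitution:
  1 * (1)^2 = 1
  -9 * (1)^1 = -9
  constant: 9
Sum = 1 - 9 + 9 = 1


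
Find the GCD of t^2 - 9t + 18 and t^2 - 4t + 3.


Factor each:
  t^2 - 9t + 18 = (t - 3)(t - 6)
  t^2 - 4t + 3 = (t - 3)(t - 1)
Common monic factor: t - 3


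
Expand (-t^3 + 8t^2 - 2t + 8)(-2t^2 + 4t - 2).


Distribute each term of the first polynomial:
  (-t^3)(-2t^2 + 4t - 2) = 2t^5 - 4t^4 + 2t^3
  (8t^2)(-2t^2 + 4t - 2) = -16t^4 + 32t^3 - 16t^2
  (-2t)(-2t^2 + 4t - 2) = 4t^3 - 8t^2 + 4t
  (8)(-2t^2 + 4t - 2) = -16t^2 + 32t - 16
Sum: 2t^5 - 20t^4 + 38t^3 - 40t^2 + 36t - 16


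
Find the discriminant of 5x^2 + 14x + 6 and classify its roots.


D = b^2 - 4ac = (14)^2 - 4(5)(6) = 196 - 120 = 76
Since D > 0: two distinct irrational roots


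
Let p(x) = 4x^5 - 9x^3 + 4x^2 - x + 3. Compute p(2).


Using direct substitution:
  4 * (2)^5 = 128
  0 * (2)^4 = 0
  -9 * (2)^3 = -72
  4 * (2)^2 = 16
  -1 * (2)^1 = -2
  constant: 3
Sum = 128 + 0 - 72 + 16 - 2 + 3 = 73


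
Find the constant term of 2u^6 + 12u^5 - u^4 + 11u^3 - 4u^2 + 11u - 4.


Read off the constant term: -4


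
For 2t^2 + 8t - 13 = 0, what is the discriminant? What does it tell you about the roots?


D = b^2 - 4ac = (8)^2 - 4(2)(-13) = 64 + 104 = 168
Since D > 0: two distinct irrational roots


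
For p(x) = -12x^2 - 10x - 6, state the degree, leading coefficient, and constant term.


Highest power of x is 2, with coefficient -12. Constant term is -6.
Degree = 2, leading coefficient = -12, constant term = -6


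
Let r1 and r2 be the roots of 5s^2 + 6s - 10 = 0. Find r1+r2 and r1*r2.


For as^2+bs+c=0: sum = -b/a, product = c/a.
a=5, b=6, c=-10
Sum = -(6)/5 = -6/5
Product = (-10)/5 = -2


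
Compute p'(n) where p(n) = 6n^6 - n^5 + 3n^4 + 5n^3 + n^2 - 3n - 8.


Apply the power rule term by term:
  d/dn(6n^6) = 36n^5
  d/dn(-n^5) = -5n^4
  d/dn(3n^4) = 12n^3
  d/dn(5n^3) = 15n^2
  d/dn(n^2) = 2n
  d/dn(-3n) = -3
  d/dn(-8) = 0
p'(n) = 36n^5 - 5n^4 + 12n^3 + 15n^2 + 2n - 3


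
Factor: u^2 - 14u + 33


Roots satisfy r1 + r2 = -b/a = 14 and r1*r2 = c/a = 33.
So r1 = 11, r2 = 3.
u^2 - 14u + 33 = (u - r1)(u - r2) = (u - 11)(u - 3)


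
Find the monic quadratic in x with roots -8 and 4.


p(x) = (x + 8)(x - 4)
Expand: x^2 + 4x - 32


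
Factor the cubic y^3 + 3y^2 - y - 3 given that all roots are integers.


Try integer roots (divisors of -3). y=1: p(1)=0.
Divide out (y - 1): quotient is y^2 + 4y + 3.
Factor the quadratic: (y + 1)(y + 3)
Result: (y - 1)(y + 1)(y + 3)


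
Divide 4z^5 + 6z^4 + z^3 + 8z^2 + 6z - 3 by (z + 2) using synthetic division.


Synthetic division with c = -2. Coefficients: 4, 6, 1, 8, 6, -3
Bring down 4.
  4 * -2 = -8; -8 + 6 = -2
  -2 * -2 = 4; 4 + 1 = 5
  5 * -2 = -10; -10 + 8 = -2
  -2 * -2 = 4; 4 + 6 = 10
  10 * -2 = -20; -20 - 3 = -23
Quotient: 4z^4 - 2z^3 + 5z^2 - 2z + 10, Remainder: -23


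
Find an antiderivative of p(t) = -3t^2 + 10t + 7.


Reverse power rule on each term:
  ∫ -3t^2 dt = -t^3
  ∫ 10t dt = 5t^2
  ∫ 7 dt = 7t
F(t) = -t^3 + 5t^2 + 7t + C


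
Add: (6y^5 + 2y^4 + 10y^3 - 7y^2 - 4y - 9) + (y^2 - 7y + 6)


Align terms by degree and add:
  6y^5 + 2y^4 + 10y^3 - 7y^2 - 4y - 9
+ y^2 - 7y + 6
= 6y^5 + 2y^4 + 10y^3 - 6y^2 - 11y - 3


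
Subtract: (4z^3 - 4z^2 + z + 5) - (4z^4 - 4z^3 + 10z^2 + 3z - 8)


Distribute the minus sign:
  (4z^3 - 4z^2 + z + 5)
- (4z^4 - 4z^3 + 10z^2 + 3z - 8)
Negate second polynomial: -4z^4 + 4z^3 - 10z^2 - 3z + 8
Add: -4z^4 + 8z^3 - 14z^2 - 2z + 13


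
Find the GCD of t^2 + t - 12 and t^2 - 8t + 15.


Factor each:
  t^2 + t - 12 = (t - 3)(t + 4)
  t^2 - 8t + 15 = (t - 3)(t - 5)
Common monic factor: t - 3


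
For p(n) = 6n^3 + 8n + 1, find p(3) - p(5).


p(3) = 187
p(5) = 791
p(3) - p(5) = 187 - 791 = -604


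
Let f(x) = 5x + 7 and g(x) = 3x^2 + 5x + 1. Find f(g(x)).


Substitute g(x) into f:
f(g(x)) = 5*(3x^2 + 5x + 1) + 7
Expand and combine: 15x^2 + 25x + 12


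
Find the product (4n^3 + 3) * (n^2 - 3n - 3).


Distribute each term of the first polynomial:
  (4n^3)(n^2 - 3n - 3) = 4n^5 - 12n^4 - 12n^3
  (3)(n^2 - 3n - 3) = 3n^2 - 9n - 9
Sum: 4n^5 - 12n^4 - 12n^3 + 3n^2 - 9n - 9


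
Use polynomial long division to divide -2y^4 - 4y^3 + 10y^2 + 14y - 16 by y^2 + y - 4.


(-2y^4 - 4y^3 + 10y^2 + 14y - 16) / (y^2 + y - 4)
Step 1: -2y^2 * (y^2 + y - 4) = -2y^4 - 2y^3 + 8y^2; subtract.
Step 2: -2y * (y^2 + y - 4) = -2y^3 - 2y^2 + 8y; subtract.
Step 3: 4 * (y^2 + y - 4) = 4y^2 + 4y - 16; subtract.
Quotient: -2y^2 - 2y + 4, Remainder: 2y


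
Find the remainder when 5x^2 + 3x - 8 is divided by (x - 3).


By the Remainder Theorem, the remainder equals p(3):
  5*(3)^2 = 45
  3*(3)^1 = 9
  constant: -8
Sum: 45 + 9 - 8 = 46


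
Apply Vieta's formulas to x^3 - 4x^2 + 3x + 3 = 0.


Monic cubic x^3+bx^2+cx+d=0: sum=-b, pairwise sum=c, product=-d.
b=-4, c=3, d=3
r1+r2+r3 = 4
r1r2+r1r3+r2r3 = 3
r1r2r3 = -3


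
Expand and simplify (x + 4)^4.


Expand (x + 4)^4 by repeated multiplication:
  (x + 4)^2 = x^2 + 8x + 16
  (x + 4)^3 = x^3 + 12x^2 + 48x + 64
= x^4 + 16x^3 + 96x^2 + 256x + 256


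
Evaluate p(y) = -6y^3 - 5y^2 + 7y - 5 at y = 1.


Using direct substitution:
  -6 * (1)^3 = -6
  -5 * (1)^2 = -5
  7 * (1)^1 = 7
  constant: -5
Sum = -6 - 5 + 7 - 5 = -9


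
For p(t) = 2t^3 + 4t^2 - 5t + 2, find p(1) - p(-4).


p(1) = 3
p(-4) = -42
p(1) - p(-4) = 3 + 42 = 45


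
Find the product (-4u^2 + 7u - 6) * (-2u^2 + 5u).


Distribute each term of the first polynomial:
  (-4u^2)(-2u^2 + 5u) = 8u^4 - 20u^3
  (7u)(-2u^2 + 5u) = -14u^3 + 35u^2
  (-6)(-2u^2 + 5u) = 12u^2 - 30u
Sum: 8u^4 - 34u^3 + 47u^2 - 30u


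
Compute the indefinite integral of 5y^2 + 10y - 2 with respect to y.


Reverse power rule on each term:
  ∫ 5y^2 dy = (5/3)y^3
  ∫ 10y dy = 5y^2
  ∫ -2 dy = -2y
F(y) = (5/3)y^3 + 5y^2 - 2y + C


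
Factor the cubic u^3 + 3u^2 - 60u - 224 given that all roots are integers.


Try integer roots (divisors of -224). u=-7: p(-7)=0.
Divide out (u + 7): quotient is u^2 - 4u - 32.
Factor the quadratic: (u + 4)(u - 8)
Result: (u + 7)(u + 4)(u - 8)


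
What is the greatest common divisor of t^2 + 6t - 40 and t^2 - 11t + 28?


Factor each:
  t^2 + 6t - 40 = (t - 4)(t + 10)
  t^2 - 11t + 28 = (t - 4)(t - 7)
Common monic factor: t - 4


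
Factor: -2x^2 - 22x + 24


Roots satisfy r1 + r2 = -b/a = -11 and r1*r2 = c/a = -12.
So r1 = -12, r2 = 1.
-2x^2 - 22x + 24 = -2(x - r1)(x - r2) = -2(x + 12)(x - 1)


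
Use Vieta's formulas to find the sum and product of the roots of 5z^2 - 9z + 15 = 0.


For az^2+bz+c=0: sum = -b/a, product = c/a.
a=5, b=-9, c=15
Sum = -(-9)/5 = 9/5
Product = (15)/5 = 3


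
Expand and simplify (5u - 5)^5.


Expand (5u - 5)^5 by repeated multiplication:
  (5u - 5)^2 = 25u^2 - 50u + 25
  (5u - 5)^3 = 125u^3 - 375u^2 + 375u - 125
  (5u - 5)^4 = 625u^4 - 2500u^3 + 3750u^2 - 2500u + 625
= 3125u^5 - 15625u^4 + 31250u^3 - 31250u^2 + 15625u - 3125


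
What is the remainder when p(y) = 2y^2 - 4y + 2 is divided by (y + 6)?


By the Remainder Theorem, the remainder equals p(-6):
  2*(-6)^2 = 72
  -4*(-6)^1 = 24
  constant: 2
Sum: 72 + 24 + 2 = 98


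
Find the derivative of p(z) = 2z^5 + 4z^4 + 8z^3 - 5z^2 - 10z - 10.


Apply the power rule term by term:
  d/dz(2z^5) = 10z^4
  d/dz(4z^4) = 16z^3
  d/dz(8z^3) = 24z^2
  d/dz(-5z^2) = -10z
  d/dz(-10z) = -10
  d/dz(-10) = 0
p'(z) = 10z^4 + 16z^3 + 24z^2 - 10z - 10


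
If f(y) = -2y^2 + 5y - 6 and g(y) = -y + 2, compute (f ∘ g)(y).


Substitute g(y) into f:
f(g(y)) = -2*(-y + 2)^2 + 5*(-y + 2) + (-6)
(-y + 2)^2 = y^2 - 4y + 4
Expand and combine: -2y^2 + 3y - 4


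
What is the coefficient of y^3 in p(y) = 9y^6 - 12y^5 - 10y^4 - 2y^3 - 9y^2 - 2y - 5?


Read off the coefficient of y^3: -2


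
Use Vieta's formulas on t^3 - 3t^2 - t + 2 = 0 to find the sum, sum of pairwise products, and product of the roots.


Monic cubic t^3+bt^2+ct+d=0: sum=-b, pairwise sum=c, product=-d.
b=-3, c=-1, d=2
r1+r2+r3 = 3
r1r2+r1r3+r2r3 = -1
r1r2r3 = -2


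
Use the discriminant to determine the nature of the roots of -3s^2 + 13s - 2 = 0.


D = b^2 - 4ac = (13)^2 - 4(-3)(-2) = 169 - 24 = 145
Since D > 0: two distinct irrational roots


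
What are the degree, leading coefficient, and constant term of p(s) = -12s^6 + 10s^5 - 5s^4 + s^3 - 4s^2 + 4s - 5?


Highest power of s is 6, with coefficient -12. Constant term is -5.
Degree = 6, leading coefficient = -12, constant term = -5


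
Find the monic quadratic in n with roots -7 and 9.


p(n) = (n + 7)(n - 9)
Expand: n^2 - 2n - 63


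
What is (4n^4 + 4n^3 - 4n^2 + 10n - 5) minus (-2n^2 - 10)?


Distribute the minus sign:
  (4n^4 + 4n^3 - 4n^2 + 10n - 5)
- (-2n^2 - 10)
Negate second polynomial: 2n^2 + 10
Add: 4n^4 + 4n^3 - 2n^2 + 10n + 5


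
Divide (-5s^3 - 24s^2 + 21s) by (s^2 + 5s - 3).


(-5s^3 - 24s^2 + 21s) / (s^2 + 5s - 3)
Step 1: -5s * (s^2 + 5s - 3) = -5s^3 - 25s^2 + 15s; subtract.
Step 2: 1 * (s^2 + 5s - 3) = s^2 + 5s - 3; subtract.
Quotient: -5s + 1, Remainder: s + 3


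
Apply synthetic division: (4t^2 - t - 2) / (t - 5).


Synthetic division with c = 5. Coefficients: 4, -1, -2
Bring down 4.
  4 * 5 = 20; 20 - 1 = 19
  19 * 5 = 95; 95 - 2 = 93
Quotient: 4t + 19, Remainder: 93


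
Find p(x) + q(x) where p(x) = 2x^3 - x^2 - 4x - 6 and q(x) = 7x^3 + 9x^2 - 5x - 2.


Align terms by degree and add:
  2x^3 - x^2 - 4x - 6
+ 7x^3 + 9x^2 - 5x - 2
= 9x^3 + 8x^2 - 9x - 8


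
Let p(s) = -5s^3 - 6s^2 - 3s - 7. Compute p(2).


Using direct substitution:
  -5 * (2)^3 = -40
  -6 * (2)^2 = -24
  -3 * (2)^1 = -6
  constant: -7
Sum = -40 - 24 - 6 - 7 = -77


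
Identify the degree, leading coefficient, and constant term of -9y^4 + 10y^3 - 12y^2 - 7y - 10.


Highest power of y is 4, with coefficient -9. Constant term is -10.
Degree = 4, leading coefficient = -9, constant term = -10


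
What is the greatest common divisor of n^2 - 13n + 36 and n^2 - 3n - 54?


Factor each:
  n^2 - 13n + 36 = (n - 9)(n - 4)
  n^2 - 3n - 54 = (n - 9)(n + 6)
Common monic factor: n - 9


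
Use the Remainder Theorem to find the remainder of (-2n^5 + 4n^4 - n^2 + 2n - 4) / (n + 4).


By the Remainder Theorem, the remainder equals p(-4):
  -2*(-4)^5 = 2048
  4*(-4)^4 = 1024
  0*(-4)^3 = 0
  -1*(-4)^2 = -16
  2*(-4)^1 = -8
  constant: -4
Sum: 2048 + 1024 + 0 - 16 - 8 - 4 = 3044


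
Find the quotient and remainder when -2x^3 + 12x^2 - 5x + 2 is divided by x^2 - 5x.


(-2x^3 + 12x^2 - 5x + 2) / (x^2 - 5x)
Step 1: -2x * (x^2 - 5x) = -2x^3 + 10x^2; subtract.
Step 2: 2 * (x^2 - 5x) = 2x^2 - 10x; subtract.
Quotient: -2x + 2, Remainder: 5x + 2


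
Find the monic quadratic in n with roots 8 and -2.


p(n) = (n - 8)(n + 2)
Expand: n^2 - 6n - 16


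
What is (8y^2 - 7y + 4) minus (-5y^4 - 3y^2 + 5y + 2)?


Distribute the minus sign:
  (8y^2 - 7y + 4)
- (-5y^4 - 3y^2 + 5y + 2)
Negate second polynomial: 5y^4 + 3y^2 - 5y - 2
Add: 5y^4 + 11y^2 - 12y + 2


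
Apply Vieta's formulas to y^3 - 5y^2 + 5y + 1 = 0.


Monic cubic y^3+by^2+cy+d=0: sum=-b, pairwise sum=c, product=-d.
b=-5, c=5, d=1
r1+r2+r3 = 5
r1r2+r1r3+r2r3 = 5
r1r2r3 = -1


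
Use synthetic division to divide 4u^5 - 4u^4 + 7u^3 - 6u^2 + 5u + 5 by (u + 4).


Synthetic division with c = -4. Coefficients: 4, -4, 7, -6, 5, 5
Bring down 4.
  4 * -4 = -16; -16 - 4 = -20
  -20 * -4 = 80; 80 + 7 = 87
  87 * -4 = -348; -348 - 6 = -354
  -354 * -4 = 1416; 1416 + 5 = 1421
  1421 * -4 = -5684; -5684 + 5 = -5679
Quotient: 4u^4 - 20u^3 + 87u^2 - 354u + 1421, Remainder: -5679


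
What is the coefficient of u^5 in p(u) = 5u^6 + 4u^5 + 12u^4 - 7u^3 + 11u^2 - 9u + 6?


Read off the coefficient of u^5: 4


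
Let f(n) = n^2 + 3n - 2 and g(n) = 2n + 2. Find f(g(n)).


Substitute g(n) into f:
f(g(n)) = 1*(2n + 2)^2 + 3*(2n + 2) + (-2)
(2n + 2)^2 = 4n^2 + 8n + 4
Expand and combine: 4n^2 + 14n + 8


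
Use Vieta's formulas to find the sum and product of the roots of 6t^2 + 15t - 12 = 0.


For at^2+bt+c=0: sum = -b/a, product = c/a.
a=6, b=15, c=-12
Sum = -(15)/6 = -5/2
Product = (-12)/6 = -2


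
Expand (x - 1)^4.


Expand (x - 1)^4 by repeated multiplication:
  (x - 1)^2 = x^2 - 2x + 1
  (x - 1)^3 = x^3 - 3x^2 + 3x - 1
= x^4 - 4x^3 + 6x^2 - 4x + 1


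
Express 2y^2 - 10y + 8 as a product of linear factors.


Roots satisfy r1 + r2 = -b/a = 5 and r1*r2 = c/a = 4.
So r1 = 4, r2 = 1.
2y^2 - 10y + 8 = 2(y - r1)(y - r2) = 2(y - 4)(y - 1)


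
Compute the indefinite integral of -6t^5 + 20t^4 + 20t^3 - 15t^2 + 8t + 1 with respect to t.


Reverse power rule on each term:
  ∫ -6t^5 dt = -t^6
  ∫ 20t^4 dt = 4t^5
  ∫ 20t^3 dt = 5t^4
  ∫ -15t^2 dt = -5t^3
  ∫ 8t dt = 4t^2
  ∫ 1 dt = t
F(t) = -t^6 + 4t^5 + 5t^4 - 5t^3 + 4t^2 + t + C


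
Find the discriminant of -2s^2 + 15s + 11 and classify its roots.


D = b^2 - 4ac = (15)^2 - 4(-2)(11) = 225 + 88 = 313
Since D > 0: two distinct irrational roots


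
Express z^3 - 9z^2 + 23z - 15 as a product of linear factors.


Try integer roots (divisors of -15). z=5: p(5)=0.
Divide out (z - 5): quotient is z^2 - 4z + 3.
Factor the quadratic: (z - 3)(z - 1)
Result: (z - 5)(z - 3)(z - 1)


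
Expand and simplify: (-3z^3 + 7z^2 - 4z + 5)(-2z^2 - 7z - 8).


Distribute each term of the first polynomial:
  (-3z^3)(-2z^2 - 7z - 8) = 6z^5 + 21z^4 + 24z^3
  (7z^2)(-2z^2 - 7z - 8) = -14z^4 - 49z^3 - 56z^2
  (-4z)(-2z^2 - 7z - 8) = 8z^3 + 28z^2 + 32z
  (5)(-2z^2 - 7z - 8) = -10z^2 - 35z - 40
Sum: 6z^5 + 7z^4 - 17z^3 - 38z^2 - 3z - 40


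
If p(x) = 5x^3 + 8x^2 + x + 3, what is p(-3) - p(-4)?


p(-3) = -63
p(-4) = -193
p(-3) - p(-4) = -63 + 193 = 130


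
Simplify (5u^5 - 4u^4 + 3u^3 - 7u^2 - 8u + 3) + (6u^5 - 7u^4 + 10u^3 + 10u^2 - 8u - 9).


Align terms by degree and add:
  5u^5 - 4u^4 + 3u^3 - 7u^2 - 8u + 3
+ 6u^5 - 7u^4 + 10u^3 + 10u^2 - 8u - 9
= 11u^5 - 11u^4 + 13u^3 + 3u^2 - 16u - 6


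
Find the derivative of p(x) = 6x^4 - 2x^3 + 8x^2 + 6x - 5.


Apply the power rule term by term:
  d/dx(6x^4) = 24x^3
  d/dx(-2x^3) = -6x^2
  d/dx(8x^2) = 16x
  d/dx(6x) = 6
  d/dx(-5) = 0
p'(x) = 24x^3 - 6x^2 + 16x + 6


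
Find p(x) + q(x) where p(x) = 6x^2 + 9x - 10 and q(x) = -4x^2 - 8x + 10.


Align terms by degree and add:
  6x^2 + 9x - 10
  -4x^2 - 8x + 10
= 2x^2 + x


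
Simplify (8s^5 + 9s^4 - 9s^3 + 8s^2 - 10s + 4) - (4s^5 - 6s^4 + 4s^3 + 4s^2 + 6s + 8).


Distribute the minus sign:
  (8s^5 + 9s^4 - 9s^3 + 8s^2 - 10s + 4)
- (4s^5 - 6s^4 + 4s^3 + 4s^2 + 6s + 8)
Negate second polynomial: -4s^5 + 6s^4 - 4s^3 - 4s^2 - 6s - 8
Add: 4s^5 + 15s^4 - 13s^3 + 4s^2 - 16s - 4


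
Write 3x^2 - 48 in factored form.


Roots satisfy r1 + r2 = -b/a = 0 and r1*r2 = c/a = -16.
So r1 = 4, r2 = -4.
3x^2 - 48 = 3(x - r1)(x - r2) = 3(x - 4)(x + 4)


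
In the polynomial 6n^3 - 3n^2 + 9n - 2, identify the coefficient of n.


Read off the coefficient of n: 9


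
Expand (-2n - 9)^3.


Expand (-2n - 9)^3 by repeated multiplication:
  (-2n - 9)^2 = 4n^2 + 36n + 81
= -8n^3 - 108n^2 - 486n - 729


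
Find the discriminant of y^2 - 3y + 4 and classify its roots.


D = b^2 - 4ac = (-3)^2 - 4(1)(4) = 9 - 16 = -7
Since D < 0: two complex conjugate roots (no real roots)


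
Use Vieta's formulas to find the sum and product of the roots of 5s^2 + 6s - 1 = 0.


For as^2+bs+c=0: sum = -b/a, product = c/a.
a=5, b=6, c=-1
Sum = -(6)/5 = -6/5
Product = (-1)/5 = -1/5


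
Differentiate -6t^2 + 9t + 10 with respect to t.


Apply the power rule term by term:
  d/dt(-6t^2) = -12t
  d/dt(9t) = 9
  d/dt(10) = 0
p'(t) = -12t + 9


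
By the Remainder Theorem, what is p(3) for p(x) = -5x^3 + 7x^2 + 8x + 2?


By the Remainder Theorem, the remainder equals p(3):
  -5*(3)^3 = -135
  7*(3)^2 = 63
  8*(3)^1 = 24
  constant: 2
Sum: -135 + 63 + 24 + 2 = -46


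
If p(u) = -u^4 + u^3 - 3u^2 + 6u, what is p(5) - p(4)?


p(5) = -545
p(4) = -216
p(5) - p(4) = -545 + 216 = -329


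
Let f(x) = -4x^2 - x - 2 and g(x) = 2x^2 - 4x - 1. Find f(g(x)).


Substitute g(x) into f:
f(g(x)) = -4*(2x^2 - 4x - 1)^2 + (-1)*(2x^2 - 4x - 1) + (-2)
(2x^2 - 4x - 1)^2 = 4x^4 - 16x^3 + 12x^2 + 8x + 1
Expand and combine: -16x^4 + 64x^3 - 50x^2 - 28x - 5


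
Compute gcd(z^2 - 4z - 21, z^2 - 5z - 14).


Factor each:
  z^2 - 4z - 21 = (z - 7)(z + 3)
  z^2 - 5z - 14 = (z - 7)(z + 2)
Common monic factor: z - 7


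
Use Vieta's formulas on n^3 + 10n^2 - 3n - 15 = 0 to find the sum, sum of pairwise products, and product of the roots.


Monic cubic n^3+bn^2+cn+d=0: sum=-b, pairwise sum=c, product=-d.
b=10, c=-3, d=-15
r1+r2+r3 = -10
r1r2+r1r3+r2r3 = -3
r1r2r3 = 15


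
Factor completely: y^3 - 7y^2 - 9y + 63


Try integer roots (divisors of 63). y=7: p(7)=0.
Divide out (y - 7): quotient is y^2 - 9.
Factor the quadratic: (y - 3)(y + 3)
Result: (y - 7)(y - 3)(y + 3)


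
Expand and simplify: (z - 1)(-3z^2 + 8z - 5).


Distribute each term of the first polynomial:
  (z)(-3z^2 + 8z - 5) = -3z^3 + 8z^2 - 5z
  (-1)(-3z^2 + 8z - 5) = 3z^2 - 8z + 5
Sum: -3z^3 + 11z^2 - 13z + 5


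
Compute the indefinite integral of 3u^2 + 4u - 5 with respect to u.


Reverse power rule on each term:
  ∫ 3u^2 du = u^3
  ∫ 4u du = 2u^2
  ∫ -5 du = -5u
F(u) = u^3 + 2u^2 - 5u + C


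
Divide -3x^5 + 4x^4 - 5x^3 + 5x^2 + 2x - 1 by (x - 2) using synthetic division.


Synthetic division with c = 2. Coefficients: -3, 4, -5, 5, 2, -1
Bring down -3.
  -3 * 2 = -6; -6 + 4 = -2
  -2 * 2 = -4; -4 - 5 = -9
  -9 * 2 = -18; -18 + 5 = -13
  -13 * 2 = -26; -26 + 2 = -24
  -24 * 2 = -48; -48 - 1 = -49
Quotient: -3x^4 - 2x^3 - 9x^2 - 13x - 24, Remainder: -49


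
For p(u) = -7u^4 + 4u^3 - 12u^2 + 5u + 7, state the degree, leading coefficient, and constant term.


Highest power of u is 4, with coefficient -7. Constant term is 7.
Degree = 4, leading coefficient = -7, constant term = 7


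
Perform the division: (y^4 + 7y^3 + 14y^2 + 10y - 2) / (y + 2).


(y^4 + 7y^3 + 14y^2 + 10y - 2) / (y + 2)
Step 1: y^3 * (y + 2) = y^4 + 2y^3; subtract.
Step 2: 5y^2 * (y + 2) = 5y^3 + 10y^2; subtract.
Step 3: 4y * (y + 2) = 4y^2 + 8y; subtract.
Step 4: 2 * (y + 2) = 2y + 4; subtract.
Quotient: y^3 + 5y^2 + 4y + 2, Remainder: -6


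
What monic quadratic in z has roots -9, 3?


p(z) = (z + 9)(z - 3)
Expand: z^2 + 6z - 27


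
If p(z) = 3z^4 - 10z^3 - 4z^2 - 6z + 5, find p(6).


Using direct substitution:
  3 * (6)^4 = 3888
  -10 * (6)^3 = -2160
  -4 * (6)^2 = -144
  -6 * (6)^1 = -36
  constant: 5
Sum = 3888 - 2160 - 144 - 36 + 5 = 1553


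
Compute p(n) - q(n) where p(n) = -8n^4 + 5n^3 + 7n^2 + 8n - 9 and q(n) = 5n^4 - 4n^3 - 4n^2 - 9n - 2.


Distribute the minus sign:
  (-8n^4 + 5n^3 + 7n^2 + 8n - 9)
- (5n^4 - 4n^3 - 4n^2 - 9n - 2)
Negate second polynomial: -5n^4 + 4n^3 + 4n^2 + 9n + 2
Add: -13n^4 + 9n^3 + 11n^2 + 17n - 7


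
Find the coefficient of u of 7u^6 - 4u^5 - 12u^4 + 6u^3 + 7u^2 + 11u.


Read off the coefficient of u: 11


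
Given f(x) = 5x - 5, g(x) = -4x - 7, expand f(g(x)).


Substitute g(x) into f:
f(g(x)) = 5*(-4x - 7) + (-5)
Expand and combine: -20x - 40


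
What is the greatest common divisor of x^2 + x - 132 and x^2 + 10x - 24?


Factor each:
  x^2 + x - 132 = (x + 12)(x - 11)
  x^2 + 10x - 24 = (x + 12)(x - 2)
Common monic factor: x + 12


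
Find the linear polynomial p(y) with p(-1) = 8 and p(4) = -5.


p(y) = my + b. Using p(-1)=8, p(4)=-5:
m = (8 + 5)/(-1 - 4) = 13/-5 = -13/5
b = 8 - m*(-1) = 8 - 13/5 = 27/5
p(y) = -(13/5)y + (27/5)


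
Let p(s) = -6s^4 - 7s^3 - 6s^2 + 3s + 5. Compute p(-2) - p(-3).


p(-2) = -65
p(-3) = -355
p(-2) - p(-3) = -65 + 355 = 290


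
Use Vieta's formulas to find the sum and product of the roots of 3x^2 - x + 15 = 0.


For ax^2+bx+c=0: sum = -b/a, product = c/a.
a=3, b=-1, c=15
Sum = -(-1)/3 = 1/3
Product = (15)/3 = 5


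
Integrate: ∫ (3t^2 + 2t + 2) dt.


Reverse power rule on each term:
  ∫ 3t^2 dt = t^3
  ∫ 2t dt = t^2
  ∫ 2 dt = 2t
F(t) = t^3 + t^2 + 2t + C


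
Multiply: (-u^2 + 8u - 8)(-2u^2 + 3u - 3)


Distribute each term of the first polynomial:
  (-u^2)(-2u^2 + 3u - 3) = 2u^4 - 3u^3 + 3u^2
  (8u)(-2u^2 + 3u - 3) = -16u^3 + 24u^2 - 24u
  (-8)(-2u^2 + 3u - 3) = 16u^2 - 24u + 24
Sum: 2u^4 - 19u^3 + 43u^2 - 48u + 24


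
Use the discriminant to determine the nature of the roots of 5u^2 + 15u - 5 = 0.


D = b^2 - 4ac = (15)^2 - 4(5)(-5) = 225 + 100 = 325
Since D > 0: two distinct irrational roots


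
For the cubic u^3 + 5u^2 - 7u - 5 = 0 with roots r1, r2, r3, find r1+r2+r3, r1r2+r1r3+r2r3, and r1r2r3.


Monic cubic u^3+bu^2+cu+d=0: sum=-b, pairwise sum=c, product=-d.
b=5, c=-7, d=-5
r1+r2+r3 = -5
r1r2+r1r3+r2r3 = -7
r1r2r3 = 5


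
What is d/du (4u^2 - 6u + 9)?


Apply the power rule term by term:
  d/du(4u^2) = 8u
  d/du(-6u) = -6
  d/du(9) = 0
p'(u) = 8u - 6


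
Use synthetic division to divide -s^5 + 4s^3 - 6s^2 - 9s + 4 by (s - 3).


Synthetic division with c = 3. Coefficients: -1, 0, 4, -6, -9, 4
Bring down -1.
  -1 * 3 = -3; -3 + 0 = -3
  -3 * 3 = -9; -9 + 4 = -5
  -5 * 3 = -15; -15 - 6 = -21
  -21 * 3 = -63; -63 - 9 = -72
  -72 * 3 = -216; -216 + 4 = -212
Quotient: -s^4 - 3s^3 - 5s^2 - 21s - 72, Remainder: -212


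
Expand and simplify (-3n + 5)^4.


Expand (-3n + 5)^4 by repeated multiplication:
  (-3n + 5)^2 = 9n^2 - 30n + 25
  (-3n + 5)^3 = -27n^3 + 135n^2 - 225n + 125
= 81n^4 - 540n^3 + 1350n^2 - 1500n + 625


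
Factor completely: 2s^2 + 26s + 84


Roots satisfy r1 + r2 = -b/a = -13 and r1*r2 = c/a = 42.
So r1 = -6, r2 = -7.
2s^2 + 26s + 84 = 2(s - r1)(s - r2) = 2(s + 6)(s + 7)


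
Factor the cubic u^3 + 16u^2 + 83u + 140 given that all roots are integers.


Try integer roots (divisors of 140). u=-4: p(-4)=0.
Divide out (u + 4): quotient is u^2 + 12u + 35.
Factor the quadratic: (u + 5)(u + 7)
Result: (u + 4)(u + 5)(u + 7)


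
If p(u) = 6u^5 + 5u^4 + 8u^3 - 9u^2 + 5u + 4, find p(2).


Using direct substitution:
  6 * (2)^5 = 192
  5 * (2)^4 = 80
  8 * (2)^3 = 64
  -9 * (2)^2 = -36
  5 * (2)^1 = 10
  constant: 4
Sum = 192 + 80 + 64 - 36 + 10 + 4 = 314


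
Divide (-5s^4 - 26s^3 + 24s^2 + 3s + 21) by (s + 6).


(-5s^4 - 26s^3 + 24s^2 + 3s + 21) / (s + 6)
Step 1: -5s^3 * (s + 6) = -5s^4 - 30s^3; subtract.
Step 2: 4s^2 * (s + 6) = 4s^3 + 24s^2; subtract.
Step 3: 0 * (s + 6) = 0; subtract.
Step 4: 3 * (s + 6) = 3s + 18; subtract.
Quotient: -5s^3 + 4s^2 + 3, Remainder: 3


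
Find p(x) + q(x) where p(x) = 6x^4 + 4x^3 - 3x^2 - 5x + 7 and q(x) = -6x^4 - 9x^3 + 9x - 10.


Align terms by degree and add:
  6x^4 + 4x^3 - 3x^2 - 5x + 7
  -6x^4 - 9x^3 + 9x - 10
= -5x^3 - 3x^2 + 4x - 3


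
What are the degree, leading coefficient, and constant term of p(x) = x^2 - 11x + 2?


Highest power of x is 2, with coefficient 1. Constant term is 2.
Degree = 2, leading coefficient = 1, constant term = 2


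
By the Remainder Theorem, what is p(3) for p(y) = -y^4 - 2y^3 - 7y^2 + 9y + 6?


By the Remainder Theorem, the remainder equals p(3):
  -1*(3)^4 = -81
  -2*(3)^3 = -54
  -7*(3)^2 = -63
  9*(3)^1 = 27
  constant: 6
Sum: -81 - 54 - 63 + 27 + 6 = -165


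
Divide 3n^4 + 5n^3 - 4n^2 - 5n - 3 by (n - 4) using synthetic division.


Synthetic division with c = 4. Coefficients: 3, 5, -4, -5, -3
Bring down 3.
  3 * 4 = 12; 12 + 5 = 17
  17 * 4 = 68; 68 - 4 = 64
  64 * 4 = 256; 256 - 5 = 251
  251 * 4 = 1004; 1004 - 3 = 1001
Quotient: 3n^3 + 17n^2 + 64n + 251, Remainder: 1001


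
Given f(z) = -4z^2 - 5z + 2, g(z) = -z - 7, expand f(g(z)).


Substitute g(z) into f:
f(g(z)) = -4*(-z - 7)^2 + (-5)*(-z - 7) + 2
(-z - 7)^2 = z^2 + 14z + 49
Expand and combine: -4z^2 - 51z - 159


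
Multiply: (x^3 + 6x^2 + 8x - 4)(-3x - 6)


Distribute each term of the first polynomial:
  (x^3)(-3x - 6) = -3x^4 - 6x^3
  (6x^2)(-3x - 6) = -18x^3 - 36x^2
  (8x)(-3x - 6) = -24x^2 - 48x
  (-4)(-3x - 6) = 12x + 24
Sum: -3x^4 - 24x^3 - 60x^2 - 36x + 24


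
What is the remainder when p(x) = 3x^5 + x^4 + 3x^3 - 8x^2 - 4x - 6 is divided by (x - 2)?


By the Remainder Theorem, the remainder equals p(2):
  3*(2)^5 = 96
  1*(2)^4 = 16
  3*(2)^3 = 24
  -8*(2)^2 = -32
  -4*(2)^1 = -8
  constant: -6
Sum: 96 + 16 + 24 - 32 - 8 - 6 = 90


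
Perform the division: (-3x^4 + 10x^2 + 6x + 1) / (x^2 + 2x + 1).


(-3x^4 + 10x^2 + 6x + 1) / (x^2 + 2x + 1)
Step 1: -3x^2 * (x^2 + 2x + 1) = -3x^4 - 6x^3 - 3x^2; subtract.
Step 2: 6x * (x^2 + 2x + 1) = 6x^3 + 12x^2 + 6x; subtract.
Step 3: 1 * (x^2 + 2x + 1) = x^2 + 2x + 1; subtract.
Quotient: -3x^2 + 6x + 1, Remainder: -2x


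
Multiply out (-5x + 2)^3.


Expand (-5x + 2)^3 by repeated multiplication:
  (-5x + 2)^2 = 25x^2 - 20x + 4
= -125x^3 + 150x^2 - 60x + 8


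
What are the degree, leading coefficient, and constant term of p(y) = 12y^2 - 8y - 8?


Highest power of y is 2, with coefficient 12. Constant term is -8.
Degree = 2, leading coefficient = 12, constant term = -8


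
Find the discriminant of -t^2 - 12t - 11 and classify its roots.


D = b^2 - 4ac = (-12)^2 - 4(-1)(-11) = 144 - 44 = 100
Since D > 0: two distinct rational roots


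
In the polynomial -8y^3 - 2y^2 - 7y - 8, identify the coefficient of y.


Read off the coefficient of y: -7


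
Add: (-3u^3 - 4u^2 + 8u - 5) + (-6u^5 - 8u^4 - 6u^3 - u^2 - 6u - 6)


Align terms by degree and add:
  -3u^3 - 4u^2 + 8u - 5
  -6u^5 - 8u^4 - 6u^3 - u^2 - 6u - 6
= -6u^5 - 8u^4 - 9u^3 - 5u^2 + 2u - 11


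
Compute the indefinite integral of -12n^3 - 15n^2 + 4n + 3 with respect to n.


Reverse power rule on each term:
  ∫ -12n^3 dn = -3n^4
  ∫ -15n^2 dn = -5n^3
  ∫ 4n dn = 2n^2
  ∫ 3 dn = 3n
F(n) = -3n^4 - 5n^3 + 2n^2 + 3n + C


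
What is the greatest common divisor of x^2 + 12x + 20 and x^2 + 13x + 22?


Factor each:
  x^2 + 12x + 20 = (x + 2)(x + 10)
  x^2 + 13x + 22 = (x + 2)(x + 11)
Common monic factor: x + 2


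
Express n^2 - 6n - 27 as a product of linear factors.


Roots satisfy r1 + r2 = -b/a = 6 and r1*r2 = c/a = -27.
So r1 = -3, r2 = 9.
n^2 - 6n - 27 = (n - r1)(n - r2) = (n + 3)(n - 9)


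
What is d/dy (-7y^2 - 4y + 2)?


Apply the power rule term by term:
  d/dy(-7y^2) = -14y
  d/dy(-4y) = -4
  d/dy(2) = 0
p'(y) = -14y - 4


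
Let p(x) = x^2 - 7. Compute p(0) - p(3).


p(0) = -7
p(3) = 2
p(0) - p(3) = -7 - 2 = -9


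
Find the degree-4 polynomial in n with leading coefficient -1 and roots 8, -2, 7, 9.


p(n) = -(n - 8)(n + 2)(n - 7)(n - 9)
Expand: -n^4 + 22n^3 - 143n^2 + 122n + 1008


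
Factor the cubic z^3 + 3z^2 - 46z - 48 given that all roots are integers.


Try integer roots (divisors of -48). z=-1: p(-1)=0.
Divide out (z + 1): quotient is z^2 + 2z - 48.
Factor the quadratic: (z - 6)(z + 8)
Result: (z + 1)(z - 6)(z + 8)


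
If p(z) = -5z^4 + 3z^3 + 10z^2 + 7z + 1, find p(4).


Using direct substitution:
  -5 * (4)^4 = -1280
  3 * (4)^3 = 192
  10 * (4)^2 = 160
  7 * (4)^1 = 28
  constant: 1
Sum = -1280 + 192 + 160 + 28 + 1 = -899


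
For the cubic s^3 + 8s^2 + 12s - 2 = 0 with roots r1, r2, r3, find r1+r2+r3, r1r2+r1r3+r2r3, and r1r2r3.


Monic cubic s^3+bs^2+cs+d=0: sum=-b, pairwise sum=c, product=-d.
b=8, c=12, d=-2
r1+r2+r3 = -8
r1r2+r1r3+r2r3 = 12
r1r2r3 = 2


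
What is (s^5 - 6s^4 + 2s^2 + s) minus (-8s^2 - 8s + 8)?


Distribute the minus sign:
  (s^5 - 6s^4 + 2s^2 + s)
- (-8s^2 - 8s + 8)
Negate second polynomial: 8s^2 + 8s - 8
Add: s^5 - 6s^4 + 10s^2 + 9s - 8


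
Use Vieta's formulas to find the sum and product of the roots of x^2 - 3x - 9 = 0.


For ax^2+bx+c=0: sum = -b/a, product = c/a.
a=1, b=-3, c=-9
Sum = -(-3)/1 = 3
Product = (-9)/1 = -9


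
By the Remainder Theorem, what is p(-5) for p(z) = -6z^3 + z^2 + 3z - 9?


By the Remainder Theorem, the remainder equals p(-5):
  -6*(-5)^3 = 750
  1*(-5)^2 = 25
  3*(-5)^1 = -15
  constant: -9
Sum: 750 + 25 - 15 - 9 = 751


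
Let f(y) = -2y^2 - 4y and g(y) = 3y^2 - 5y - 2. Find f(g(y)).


Substitute g(y) into f:
f(g(y)) = -2*(3y^2 - 5y - 2)^2 + (-4)*(3y^2 - 5y - 2)
(3y^2 - 5y - 2)^2 = 9y^4 - 30y^3 + 13y^2 + 20y + 4
Expand and combine: -18y^4 + 60y^3 - 38y^2 - 20y


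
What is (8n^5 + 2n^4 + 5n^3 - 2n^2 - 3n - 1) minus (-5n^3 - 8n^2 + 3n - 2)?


Distribute the minus sign:
  (8n^5 + 2n^4 + 5n^3 - 2n^2 - 3n - 1)
- (-5n^3 - 8n^2 + 3n - 2)
Negate second polynomial: 5n^3 + 8n^2 - 3n + 2
Add: 8n^5 + 2n^4 + 10n^3 + 6n^2 - 6n + 1


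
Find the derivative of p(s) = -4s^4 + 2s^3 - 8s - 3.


Apply the power rule term by term:
  d/ds(-4s^4) = -16s^3
  d/ds(2s^3) = 6s^2
  d/ds(-8s) = -8
  d/ds(-3) = 0
p'(s) = -16s^3 + 6s^2 - 8


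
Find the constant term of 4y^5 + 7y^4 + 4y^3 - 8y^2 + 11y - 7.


Read off the constant term: -7


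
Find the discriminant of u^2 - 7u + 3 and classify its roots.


D = b^2 - 4ac = (-7)^2 - 4(1)(3) = 49 - 12 = 37
Since D > 0: two distinct irrational roots


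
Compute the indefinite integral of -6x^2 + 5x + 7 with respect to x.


Reverse power rule on each term:
  ∫ -6x^2 dx = -2x^3
  ∫ 5x dx = (5/2)x^2
  ∫ 7 dx = 7x
F(x) = -2x^3 + (5/2)x^2 + 7x + C


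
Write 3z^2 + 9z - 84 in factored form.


Roots satisfy r1 + r2 = -b/a = -3 and r1*r2 = c/a = -28.
So r1 = -7, r2 = 4.
3z^2 + 9z - 84 = 3(z - r1)(z - r2) = 3(z + 7)(z - 4)


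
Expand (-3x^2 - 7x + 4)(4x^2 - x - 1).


Distribute each term of the first polynomial:
  (-3x^2)(4x^2 - x - 1) = -12x^4 + 3x^3 + 3x^2
  (-7x)(4x^2 - x - 1) = -28x^3 + 7x^2 + 7x
  (4)(4x^2 - x - 1) = 16x^2 - 4x - 4
Sum: -12x^4 - 25x^3 + 26x^2 + 3x - 4


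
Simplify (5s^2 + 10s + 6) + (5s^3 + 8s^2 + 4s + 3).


Align terms by degree and add:
  5s^2 + 10s + 6
+ 5s^3 + 8s^2 + 4s + 3
= 5s^3 + 13s^2 + 14s + 9


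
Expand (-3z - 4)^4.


Expand (-3z - 4)^4 by repeated multiplication:
  (-3z - 4)^2 = 9z^2 + 24z + 16
  (-3z - 4)^3 = -27z^3 - 108z^2 - 144z - 64
= 81z^4 + 432z^3 + 864z^2 + 768z + 256


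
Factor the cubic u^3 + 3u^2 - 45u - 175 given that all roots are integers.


Try integer roots (divisors of -175). u=-5: p(-5)=0.
Divide out (u + 5): quotient is u^2 - 2u - 35.
Factor the quadratic: (u - 7)(u + 5)
Result: (u + 5)(u - 7)(u + 5)


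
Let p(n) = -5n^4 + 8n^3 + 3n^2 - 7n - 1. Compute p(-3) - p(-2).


p(-3) = -574
p(-2) = -119
p(-3) - p(-2) = -574 + 119 = -455


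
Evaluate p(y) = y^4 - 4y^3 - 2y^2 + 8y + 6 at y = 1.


Using direct substitution:
  1 * (1)^4 = 1
  -4 * (1)^3 = -4
  -2 * (1)^2 = -2
  8 * (1)^1 = 8
  constant: 6
Sum = 1 - 4 - 2 + 8 + 6 = 9


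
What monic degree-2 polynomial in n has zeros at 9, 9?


p(n) = (n - 9)(n - 9)
Expand: n^2 - 18n + 81


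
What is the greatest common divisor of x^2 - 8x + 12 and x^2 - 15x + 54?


Factor each:
  x^2 - 8x + 12 = (x - 6)(x - 2)
  x^2 - 15x + 54 = (x - 6)(x - 9)
Common monic factor: x - 6


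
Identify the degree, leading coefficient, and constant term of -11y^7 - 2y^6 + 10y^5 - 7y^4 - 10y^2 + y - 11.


Highest power of y is 7, with coefficient -11. Constant term is -11.
Degree = 7, leading coefficient = -11, constant term = -11


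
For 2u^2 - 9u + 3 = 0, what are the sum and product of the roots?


For au^2+bu+c=0: sum = -b/a, product = c/a.
a=2, b=-9, c=3
Sum = -(-9)/2 = 9/2
Product = (3)/2 = 3/2


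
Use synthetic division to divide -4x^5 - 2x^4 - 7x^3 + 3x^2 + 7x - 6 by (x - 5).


Synthetic division with c = 5. Coefficients: -4, -2, -7, 3, 7, -6
Bring down -4.
  -4 * 5 = -20; -20 - 2 = -22
  -22 * 5 = -110; -110 - 7 = -117
  -117 * 5 = -585; -585 + 3 = -582
  -582 * 5 = -2910; -2910 + 7 = -2903
  -2903 * 5 = -14515; -14515 - 6 = -14521
Quotient: -4x^4 - 22x^3 - 117x^2 - 582x - 2903, Remainder: -14521


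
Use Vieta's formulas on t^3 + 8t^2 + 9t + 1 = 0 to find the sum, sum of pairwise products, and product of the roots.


Monic cubic t^3+bt^2+ct+d=0: sum=-b, pairwise sum=c, product=-d.
b=8, c=9, d=1
r1+r2+r3 = -8
r1r2+r1r3+r2r3 = 9
r1r2r3 = -1


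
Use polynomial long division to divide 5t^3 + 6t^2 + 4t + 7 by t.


(5t^3 + 6t^2 + 4t + 7) / (t)
Step 1: 5t^2 * (t) = 5t^3; subtract.
Step 2: 6t * (t) = 6t^2; subtract.
Step 3: 4 * (t) = 4t; subtract.
Quotient: 5t^2 + 6t + 4, Remainder: 7


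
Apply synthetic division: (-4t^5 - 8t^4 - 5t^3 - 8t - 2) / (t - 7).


Synthetic division with c = 7. Coefficients: -4, -8, -5, 0, -8, -2
Bring down -4.
  -4 * 7 = -28; -28 - 8 = -36
  -36 * 7 = -252; -252 - 5 = -257
  -257 * 7 = -1799; -1799 + 0 = -1799
  -1799 * 7 = -12593; -12593 - 8 = -12601
  -12601 * 7 = -88207; -88207 - 2 = -88209
Quotient: -4t^4 - 36t^3 - 257t^2 - 1799t - 12601, Remainder: -88209


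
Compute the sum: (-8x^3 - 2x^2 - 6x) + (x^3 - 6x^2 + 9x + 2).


Align terms by degree and add:
  -8x^3 - 2x^2 - 6x
+ x^3 - 6x^2 + 9x + 2
= -7x^3 - 8x^2 + 3x + 2


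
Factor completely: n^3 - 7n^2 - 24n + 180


Try integer roots (divisors of 180). n=6: p(6)=0.
Divide out (n - 6): quotient is n^2 - n - 30.
Factor the quadratic: (n + 5)(n - 6)
Result: (n - 6)(n + 5)(n - 6)


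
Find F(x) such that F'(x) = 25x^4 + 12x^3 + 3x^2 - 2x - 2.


Reverse power rule on each term:
  ∫ 25x^4 dx = 5x^5
  ∫ 12x^3 dx = 3x^4
  ∫ 3x^2 dx = x^3
  ∫ -2x dx = -x^2
  ∫ -2 dx = -2x
F(x) = 5x^5 + 3x^4 + x^3 - x^2 - 2x + C


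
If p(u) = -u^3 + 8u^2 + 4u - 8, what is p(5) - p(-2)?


p(5) = 87
p(-2) = 24
p(5) - p(-2) = 87 - 24 = 63


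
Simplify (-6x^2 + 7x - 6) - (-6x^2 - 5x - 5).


Distribute the minus sign:
  (-6x^2 + 7x - 6)
- (-6x^2 - 5x - 5)
Negate second polynomial: 6x^2 + 5x + 5
Add: 12x - 1


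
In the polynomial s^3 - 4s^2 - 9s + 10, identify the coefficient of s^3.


Read off the coefficient of s^3: 1
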